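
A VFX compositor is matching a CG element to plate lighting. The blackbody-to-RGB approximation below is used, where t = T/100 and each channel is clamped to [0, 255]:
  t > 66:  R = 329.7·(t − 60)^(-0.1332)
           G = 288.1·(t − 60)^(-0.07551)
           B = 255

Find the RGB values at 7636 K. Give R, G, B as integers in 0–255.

R=227, G=233, B=255

t = 7636/100 = 76.36; the t > 66 branch applies.
R = 329.7·(76.36 − 60)^(-0.1332) = 329.7·16.36^(-0.1332) = 329.7·0.68917 = 227.218.
G = 288.1·(76.36 − 60)^(-0.07551) = 288.1·16.36^(-0.07551) = 288.1·0.80974 = 233.287.
B = 255 by definition for t > 66.
Rounded: (227, 233, 255).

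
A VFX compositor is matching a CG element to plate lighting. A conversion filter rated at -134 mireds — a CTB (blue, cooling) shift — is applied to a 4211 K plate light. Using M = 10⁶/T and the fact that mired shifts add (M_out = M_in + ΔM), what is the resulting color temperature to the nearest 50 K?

9650 K

M_in = 10⁶/4211 = 237.47 mireds.
M_out = 237.47 + (-134) = 103.47 mireds.
T_out = 10⁶/103.47 = 9664.3 K → 9650 K.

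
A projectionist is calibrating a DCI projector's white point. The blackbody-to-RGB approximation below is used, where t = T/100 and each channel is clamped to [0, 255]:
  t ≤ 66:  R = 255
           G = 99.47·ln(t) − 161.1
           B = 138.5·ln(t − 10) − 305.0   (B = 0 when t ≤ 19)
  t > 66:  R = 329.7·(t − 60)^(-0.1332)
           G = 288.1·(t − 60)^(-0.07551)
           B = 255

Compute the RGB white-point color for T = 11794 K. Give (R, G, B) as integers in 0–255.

(192, 212, 255)

t = 11794/100 = 117.94; the t > 66 branch applies.
R = 329.7·(117.94 − 60)^(-0.1332) = 329.7·57.94^(-0.1332) = 329.7·0.58233 = 191.995.
G = 288.1·(117.94 − 60)^(-0.07551) = 288.1·57.94^(-0.07551) = 288.1·0.73600 = 212.041.
B = 255 by definition for t > 66.
Rounded: (192, 212, 255).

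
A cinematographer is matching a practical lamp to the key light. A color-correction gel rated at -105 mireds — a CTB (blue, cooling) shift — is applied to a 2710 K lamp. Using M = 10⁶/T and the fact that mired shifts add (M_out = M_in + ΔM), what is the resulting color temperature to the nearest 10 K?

M_in = 10⁶/2710 = 369.00 mireds.
M_out = 369.00 + (-105) = 264.00 mireds.
T_out = 10⁶/264.00 = 3787.8 K → 3790 K.

3790 K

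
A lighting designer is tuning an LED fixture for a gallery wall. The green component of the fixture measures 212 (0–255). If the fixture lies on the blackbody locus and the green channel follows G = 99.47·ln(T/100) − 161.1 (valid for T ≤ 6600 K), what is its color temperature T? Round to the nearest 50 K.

4250 K

ln t = (212 + 161.1) / 99.47 = 3.7509.
t = e^3.7509 = 42.559.
T = 100·t = 4256 K → 4250 K to the nearest 50 K.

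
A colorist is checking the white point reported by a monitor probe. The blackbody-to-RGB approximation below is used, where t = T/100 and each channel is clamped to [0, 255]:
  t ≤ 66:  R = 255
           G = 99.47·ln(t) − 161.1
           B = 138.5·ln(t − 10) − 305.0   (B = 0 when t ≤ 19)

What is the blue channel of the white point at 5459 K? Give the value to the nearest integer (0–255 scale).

t = 5459/100 = 54.59; the t ≤ 66 branch applies.
B = 138.5·ln(54.59 − 10) − 305.0 = 138.5·ln 44.59 − 305.0 = 138.5·3.7975 − 305.0 = 220.955.
Rounded: 221.

221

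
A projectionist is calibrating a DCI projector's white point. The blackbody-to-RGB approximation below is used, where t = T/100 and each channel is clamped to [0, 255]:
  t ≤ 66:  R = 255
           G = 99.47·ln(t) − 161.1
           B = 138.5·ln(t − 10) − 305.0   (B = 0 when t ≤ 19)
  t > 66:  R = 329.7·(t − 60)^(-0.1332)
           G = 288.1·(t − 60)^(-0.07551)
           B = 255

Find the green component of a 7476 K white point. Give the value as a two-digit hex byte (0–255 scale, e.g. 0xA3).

0xEB

t = 7476/100 = 74.76; the t > 66 branch applies.
G = 288.1·(74.76 − 60)^(-0.07551) = 288.1·14.76^(-0.07551) = 288.1·0.81606 = 235.107.
Rounded: 235; in hex, 0xEB.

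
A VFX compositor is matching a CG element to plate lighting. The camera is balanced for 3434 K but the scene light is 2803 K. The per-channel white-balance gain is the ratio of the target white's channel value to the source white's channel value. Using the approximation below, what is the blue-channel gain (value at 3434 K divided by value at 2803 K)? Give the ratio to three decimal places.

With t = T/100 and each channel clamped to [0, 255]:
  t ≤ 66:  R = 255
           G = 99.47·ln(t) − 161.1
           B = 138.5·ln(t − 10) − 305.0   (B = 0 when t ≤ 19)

1.435

At 2803 K (t = 28.03):
  B = 138.5·ln(28.03 − 10) − 305.0 = 138.5·ln 18.03 − 305.0 = 138.5·2.8920 − 305.0 = 95.547.
At 3434 K (t = 34.34):
  B = 138.5·ln(34.34 − 10) − 305.0 = 138.5·ln 24.34 − 305.0 = 138.5·3.1921 − 305.0 = 137.109.
Gain = 137.109 / 95.547 = 1.4350 → 1.435.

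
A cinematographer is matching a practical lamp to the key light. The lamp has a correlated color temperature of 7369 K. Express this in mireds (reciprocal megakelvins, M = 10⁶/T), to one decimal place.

M = 10⁶ / 7369 = 135.704 → 135.7 mireds.

135.7 mireds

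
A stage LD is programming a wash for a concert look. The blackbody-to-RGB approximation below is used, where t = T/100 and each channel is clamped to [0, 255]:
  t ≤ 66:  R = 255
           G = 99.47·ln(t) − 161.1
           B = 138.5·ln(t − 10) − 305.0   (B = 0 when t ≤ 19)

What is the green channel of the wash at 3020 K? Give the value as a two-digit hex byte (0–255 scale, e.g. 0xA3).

0xB2

t = 3020/100 = 30.2; the t ≤ 66 branch applies.
G = 99.47·ln 30.2 − 161.1 = 99.47·3.4078 − 161.1 = 177.878.
Rounded: 178; in hex, 0xB2.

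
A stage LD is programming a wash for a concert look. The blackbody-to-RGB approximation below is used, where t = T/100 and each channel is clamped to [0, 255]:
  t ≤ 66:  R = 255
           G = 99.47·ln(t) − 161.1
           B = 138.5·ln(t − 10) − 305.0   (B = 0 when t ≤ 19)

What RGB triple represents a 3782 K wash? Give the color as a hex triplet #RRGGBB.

#FFC89C

t = 3782/100 = 37.82; the t ≤ 66 branch applies.
R = 255 by definition for t ≤ 66.
G = 99.47·ln 37.82 − 161.1 = 99.47·3.6328 − 161.1 = 200.258.
B = 138.5·ln(37.82 − 10) − 305.0 = 138.5·ln 27.82 − 305.0 = 138.5·3.3258 − 305.0 = 155.617.
Rounded: (255, 200, 156).
In hex: #FFC89C.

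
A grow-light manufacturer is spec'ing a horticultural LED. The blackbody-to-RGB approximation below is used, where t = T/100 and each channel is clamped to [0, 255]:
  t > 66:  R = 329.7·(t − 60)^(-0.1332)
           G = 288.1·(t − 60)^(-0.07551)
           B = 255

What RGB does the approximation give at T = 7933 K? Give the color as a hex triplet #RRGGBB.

t = 7933/100 = 79.33; the t > 66 branch applies.
R = 329.7·(79.33 − 60)^(-0.1332) = 329.7·19.33^(-0.1332) = 329.7·0.67402 = 222.225.
G = 288.1·(79.33 − 60)^(-0.07551) = 288.1·19.33^(-0.07551) = 288.1·0.79961 = 230.367.
B = 255 by definition for t > 66.
Rounded: (222, 230, 255).
In hex: #DEE6FF.

#DEE6FF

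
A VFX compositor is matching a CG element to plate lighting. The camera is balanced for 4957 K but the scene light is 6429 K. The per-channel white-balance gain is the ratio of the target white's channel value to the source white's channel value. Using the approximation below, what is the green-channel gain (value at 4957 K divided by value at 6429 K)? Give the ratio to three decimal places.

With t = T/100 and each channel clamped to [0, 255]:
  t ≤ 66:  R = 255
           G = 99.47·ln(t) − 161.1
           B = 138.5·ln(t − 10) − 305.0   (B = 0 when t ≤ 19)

0.898

At 6429 K (t = 64.29):
  G = 99.47·ln 64.29 − 161.1 = 99.47·4.1634 − 161.1 = 253.034.
At 4957 K (t = 49.57):
  G = 99.47·ln 49.57 − 161.1 = 99.47·3.9034 − 161.1 = 227.170.
Gain = 227.170 / 253.034 = 0.8978 → 0.898.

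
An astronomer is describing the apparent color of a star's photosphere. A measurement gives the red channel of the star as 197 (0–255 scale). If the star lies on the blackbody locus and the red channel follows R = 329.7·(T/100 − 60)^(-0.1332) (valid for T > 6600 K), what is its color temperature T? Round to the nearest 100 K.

10800 K

(t − 60)^(-0.1332) = 197/329.7 = 0.59751.
t − 60 = 0.59751^(1/-0.1332) = 0.59751^(-7.508) = 47.761, so t = 107.761.
T = 100·t = 10776 K → 10800 K to the nearest 100 K.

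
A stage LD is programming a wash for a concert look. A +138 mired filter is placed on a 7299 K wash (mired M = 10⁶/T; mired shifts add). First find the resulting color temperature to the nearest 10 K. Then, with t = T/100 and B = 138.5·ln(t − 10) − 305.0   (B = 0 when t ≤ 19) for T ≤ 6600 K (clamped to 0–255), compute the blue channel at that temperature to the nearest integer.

M_in = 10⁶/7299 = 137.01; M_out = 137.01 + (+138) = 275.01.
T_out = 10⁶/275.01 = 3636.3 K → 3640 K; t = 36.4.
B = 138.5·ln(36.4 − 10) − 305.0 = 138.5·ln 26.4 − 305.0 = 138.5·3.2734 − 305.0 = 148.361.
Rounded: 148.

148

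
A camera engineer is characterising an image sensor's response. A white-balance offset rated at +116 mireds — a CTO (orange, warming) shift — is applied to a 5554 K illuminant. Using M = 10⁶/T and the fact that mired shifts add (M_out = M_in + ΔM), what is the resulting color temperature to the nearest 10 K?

3380 K

M_in = 10⁶/5554 = 180.05 mireds.
M_out = 180.05 + (+116) = 296.05 mireds.
T_out = 10⁶/296.05 = 3377.8 K → 3380 K.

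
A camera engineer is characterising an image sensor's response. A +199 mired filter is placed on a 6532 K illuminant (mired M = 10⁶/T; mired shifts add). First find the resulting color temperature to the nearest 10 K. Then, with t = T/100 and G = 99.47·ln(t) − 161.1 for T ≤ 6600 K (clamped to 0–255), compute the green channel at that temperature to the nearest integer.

M_in = 10⁶/6532 = 153.09; M_out = 153.09 + (+199) = 352.09.
T_out = 10⁶/352.09 = 2840.2 K → 2840 K; t = 28.4.
G = 99.47·ln 28.4 − 161.1 = 99.47·3.3464 − 161.1 = 171.765.
Rounded: 172.

172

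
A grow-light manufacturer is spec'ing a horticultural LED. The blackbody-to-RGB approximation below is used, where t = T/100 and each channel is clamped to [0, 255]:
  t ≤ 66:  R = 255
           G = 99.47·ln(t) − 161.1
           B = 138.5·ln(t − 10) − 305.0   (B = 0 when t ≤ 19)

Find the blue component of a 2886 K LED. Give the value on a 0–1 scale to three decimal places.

t = 2886/100 = 28.86; the t ≤ 66 branch applies.
B = 138.5·ln(28.86 − 10) − 305.0 = 138.5·ln 18.86 − 305.0 = 138.5·2.9370 − 305.0 = 101.780.
On a 0–1 scale: 101.780/255 = 0.3991 → 0.399.

0.399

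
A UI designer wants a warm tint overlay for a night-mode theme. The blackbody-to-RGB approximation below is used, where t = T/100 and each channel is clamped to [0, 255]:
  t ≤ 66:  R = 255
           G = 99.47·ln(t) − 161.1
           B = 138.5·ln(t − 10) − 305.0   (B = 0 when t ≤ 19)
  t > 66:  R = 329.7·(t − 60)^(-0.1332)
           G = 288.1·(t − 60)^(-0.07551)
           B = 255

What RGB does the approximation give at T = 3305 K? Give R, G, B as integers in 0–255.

t = 3305/100 = 33.05; the t ≤ 66 branch applies.
R = 255 by definition for t ≤ 66.
G = 99.47·ln 33.05 − 161.1 = 99.47·3.4980 − 161.1 = 186.848.
B = 138.5·ln(33.05 − 10) − 305.0 = 138.5·ln 23.05 − 305.0 = 138.5·3.1377 − 305.0 = 129.567.
Rounded: (255, 187, 130).

R=255, G=187, B=130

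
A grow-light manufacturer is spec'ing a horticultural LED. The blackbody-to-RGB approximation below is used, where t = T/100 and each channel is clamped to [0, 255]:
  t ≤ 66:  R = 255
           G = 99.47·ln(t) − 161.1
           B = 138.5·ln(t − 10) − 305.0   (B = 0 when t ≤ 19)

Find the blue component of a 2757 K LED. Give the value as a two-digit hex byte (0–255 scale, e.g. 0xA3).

0x5C

t = 2757/100 = 27.57; the t ≤ 66 branch applies.
B = 138.5·ln(27.57 − 10) − 305.0 = 138.5·ln 17.57 − 305.0 = 138.5·2.8662 − 305.0 = 91.968.
Rounded: 92; in hex, 0x5C.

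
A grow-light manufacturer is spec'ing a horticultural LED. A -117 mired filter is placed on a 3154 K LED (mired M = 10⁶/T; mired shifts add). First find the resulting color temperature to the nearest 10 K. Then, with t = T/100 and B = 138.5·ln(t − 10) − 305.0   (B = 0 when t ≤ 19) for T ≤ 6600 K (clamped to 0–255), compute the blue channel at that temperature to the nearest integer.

M_in = 10⁶/3154 = 317.06; M_out = 317.06 + (-117) = 200.06.
T_out = 10⁶/200.06 = 4998.6 K → 5000 K; t = 50.
B = 138.5·ln(50 − 10) − 305.0 = 138.5·ln 40 − 305.0 = 138.5·3.6889 − 305.0 = 205.910.
Rounded: 206.

206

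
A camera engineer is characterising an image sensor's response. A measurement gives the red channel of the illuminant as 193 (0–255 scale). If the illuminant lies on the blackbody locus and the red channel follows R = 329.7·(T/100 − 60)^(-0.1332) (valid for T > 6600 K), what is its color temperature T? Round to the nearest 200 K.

(t − 60)^(-0.1332) = 193/329.7 = 0.58538.
t − 60 = 0.58538^(1/-0.1332) = 0.58538^(-7.508) = 55.713, so t = 115.713.
T = 100·t = 11571 K → 11600 K to the nearest 200 K.

11600 K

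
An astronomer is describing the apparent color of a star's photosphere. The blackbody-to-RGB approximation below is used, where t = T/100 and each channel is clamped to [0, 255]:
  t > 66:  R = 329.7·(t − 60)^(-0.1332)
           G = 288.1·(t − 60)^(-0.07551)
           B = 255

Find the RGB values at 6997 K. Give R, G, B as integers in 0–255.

R=243, G=242, B=255

t = 6997/100 = 69.97; the t > 66 branch applies.
R = 329.7·(69.97 − 60)^(-0.1332) = 329.7·9.97^(-0.1332) = 329.7·0.73616 = 242.713.
G = 288.1·(69.97 − 60)^(-0.07551) = 288.1·9.97^(-0.07551) = 288.1·0.84060 = 242.176.
B = 255 by definition for t > 66.
Rounded: (243, 242, 255).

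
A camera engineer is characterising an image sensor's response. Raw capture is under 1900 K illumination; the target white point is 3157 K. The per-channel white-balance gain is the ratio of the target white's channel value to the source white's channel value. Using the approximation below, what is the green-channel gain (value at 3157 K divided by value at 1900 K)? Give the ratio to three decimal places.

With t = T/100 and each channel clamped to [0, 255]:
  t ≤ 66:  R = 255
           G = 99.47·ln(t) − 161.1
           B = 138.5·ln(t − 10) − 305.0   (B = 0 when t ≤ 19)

At 1900 K (t = 19):
  G = 99.47·ln 19 − 161.1 = 99.47·2.9444 − 161.1 = 131.783.
At 3157 K (t = 31.57):
  G = 99.47·ln 31.57 − 161.1 = 99.47·3.4522 − 161.1 = 182.291.
Gain = 182.291 / 131.783 = 1.3833 → 1.383.

1.383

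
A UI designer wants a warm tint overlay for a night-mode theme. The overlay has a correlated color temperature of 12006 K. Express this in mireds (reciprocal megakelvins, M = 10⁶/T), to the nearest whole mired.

M = 10⁶ / 12006 = 83.292 → 83 mireds.

83 mireds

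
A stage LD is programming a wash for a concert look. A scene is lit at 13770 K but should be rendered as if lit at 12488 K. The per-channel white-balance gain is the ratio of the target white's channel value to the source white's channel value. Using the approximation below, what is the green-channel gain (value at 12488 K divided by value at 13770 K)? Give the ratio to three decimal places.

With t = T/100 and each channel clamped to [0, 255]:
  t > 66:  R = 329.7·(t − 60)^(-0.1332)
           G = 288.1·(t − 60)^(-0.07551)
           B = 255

1.014

At 13770 K (t = 137.7):
  G = 288.1·(137.7 − 60)^(-0.07551) = 288.1·77.7^(-0.07551) = 288.1·0.71987 = 207.395.
At 12488 K (t = 124.88):
  G = 288.1·(124.88 − 60)^(-0.07551) = 288.1·64.88^(-0.07551) = 288.1·0.72974 = 210.238.
Gain = 210.238 / 207.395 = 1.0137 → 1.014.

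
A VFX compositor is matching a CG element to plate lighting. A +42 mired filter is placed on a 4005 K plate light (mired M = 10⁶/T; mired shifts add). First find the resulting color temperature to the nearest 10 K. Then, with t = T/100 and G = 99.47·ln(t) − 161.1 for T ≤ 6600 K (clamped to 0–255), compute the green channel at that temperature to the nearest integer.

M_in = 10⁶/4005 = 249.69; M_out = 249.69 + (+42) = 291.69.
T_out = 10⁶/291.69 = 3428.3 K → 3430 K; t = 34.3.
G = 99.47·ln 34.3 − 161.1 = 99.47·3.5351 − 161.1 = 190.541.
Rounded: 191.

191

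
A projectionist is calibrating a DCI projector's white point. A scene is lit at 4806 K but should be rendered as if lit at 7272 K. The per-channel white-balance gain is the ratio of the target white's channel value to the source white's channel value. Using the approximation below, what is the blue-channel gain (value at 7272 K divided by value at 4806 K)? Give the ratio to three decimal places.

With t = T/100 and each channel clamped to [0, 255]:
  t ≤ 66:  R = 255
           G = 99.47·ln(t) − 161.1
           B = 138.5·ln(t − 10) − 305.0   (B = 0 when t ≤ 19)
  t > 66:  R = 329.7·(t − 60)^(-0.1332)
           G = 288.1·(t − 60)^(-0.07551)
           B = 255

1.281

At 4806 K (t = 48.06):
  B = 138.5·ln(48.06 − 10) − 305.0 = 138.5·ln 38.06 − 305.0 = 138.5·3.6392 − 305.0 = 199.024.
At 7272 K (t = 72.72):
  B = 255 by definition for t > 66.
Gain = 255.000 / 199.024 = 1.2813 → 1.281.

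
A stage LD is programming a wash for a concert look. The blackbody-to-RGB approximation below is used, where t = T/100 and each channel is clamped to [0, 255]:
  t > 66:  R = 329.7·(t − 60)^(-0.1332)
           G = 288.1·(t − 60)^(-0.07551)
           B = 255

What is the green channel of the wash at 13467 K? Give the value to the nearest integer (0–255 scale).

t = 13467/100 = 134.67; the t > 66 branch applies.
G = 288.1·(134.67 − 60)^(-0.07551) = 288.1·74.67^(-0.07551) = 288.1·0.72204 = 208.019.
Rounded: 208.

208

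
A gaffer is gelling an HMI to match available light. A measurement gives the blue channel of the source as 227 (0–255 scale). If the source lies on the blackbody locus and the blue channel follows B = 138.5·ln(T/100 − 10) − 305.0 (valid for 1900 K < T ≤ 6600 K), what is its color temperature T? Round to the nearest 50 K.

ln(t − 10) = (227 + 305.0) / 138.5 = 3.8412.
t − 10 = e^3.8412 = 46.579, so t = 56.579.
T = 100·t = 5658 K → 5650 K to the nearest 50 K.

5650 K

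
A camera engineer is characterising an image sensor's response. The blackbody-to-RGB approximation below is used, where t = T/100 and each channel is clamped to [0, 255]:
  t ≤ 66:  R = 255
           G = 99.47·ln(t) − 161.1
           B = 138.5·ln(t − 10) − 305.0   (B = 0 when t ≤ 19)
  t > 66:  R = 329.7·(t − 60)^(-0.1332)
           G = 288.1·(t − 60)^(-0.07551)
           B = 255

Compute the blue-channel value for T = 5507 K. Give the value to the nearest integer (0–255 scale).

222

t = 5507/100 = 55.07; the t ≤ 66 branch applies.
B = 138.5·ln(55.07 − 10) − 305.0 = 138.5·ln 45.07 − 305.0 = 138.5·3.8082 − 305.0 = 222.438.
Rounded: 222.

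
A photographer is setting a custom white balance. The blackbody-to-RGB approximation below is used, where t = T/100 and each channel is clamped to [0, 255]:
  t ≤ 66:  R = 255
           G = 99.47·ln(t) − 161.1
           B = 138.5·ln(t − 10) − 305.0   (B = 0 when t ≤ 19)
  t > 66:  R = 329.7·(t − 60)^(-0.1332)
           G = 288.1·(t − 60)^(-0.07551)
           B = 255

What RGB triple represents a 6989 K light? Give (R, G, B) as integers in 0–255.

t = 6989/100 = 69.89; the t > 66 branch applies.
R = 329.7·(69.89 − 60)^(-0.1332) = 329.7·9.89^(-0.1332) = 329.7·0.73695 = 242.973.
G = 288.1·(69.89 − 60)^(-0.07551) = 288.1·9.89^(-0.07551) = 288.1·0.84111 = 242.324.
B = 255 by definition for t > 66.
Rounded: (243, 242, 255).

(243, 242, 255)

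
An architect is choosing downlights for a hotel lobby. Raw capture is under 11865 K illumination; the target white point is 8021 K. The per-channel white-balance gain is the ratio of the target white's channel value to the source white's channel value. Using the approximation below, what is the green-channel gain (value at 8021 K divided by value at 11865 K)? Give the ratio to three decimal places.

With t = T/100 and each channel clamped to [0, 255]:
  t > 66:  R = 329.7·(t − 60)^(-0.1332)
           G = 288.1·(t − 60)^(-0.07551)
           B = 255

At 11865 K (t = 118.65):
  G = 288.1·(118.65 − 60)^(-0.07551) = 288.1·58.65^(-0.07551) = 288.1·0.73532 = 211.847.
At 8021 K (t = 80.21):
  G = 288.1·(80.21 − 60)^(-0.07551) = 288.1·20.21^(-0.07551) = 288.1·0.79692 = 229.594.
Gain = 229.594 / 211.847 = 1.0838 → 1.084.

1.084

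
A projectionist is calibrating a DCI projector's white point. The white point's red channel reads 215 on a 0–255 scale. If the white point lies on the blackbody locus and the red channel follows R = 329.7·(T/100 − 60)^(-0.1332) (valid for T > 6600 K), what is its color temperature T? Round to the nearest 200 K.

(t − 60)^(-0.1332) = 215/329.7 = 0.65211.
t − 60 = 0.65211^(1/-0.1332) = 0.65211^(-7.508) = 24.774, so t = 84.774.
T = 100·t = 8477 K → 8400 K to the nearest 200 K.

8400 K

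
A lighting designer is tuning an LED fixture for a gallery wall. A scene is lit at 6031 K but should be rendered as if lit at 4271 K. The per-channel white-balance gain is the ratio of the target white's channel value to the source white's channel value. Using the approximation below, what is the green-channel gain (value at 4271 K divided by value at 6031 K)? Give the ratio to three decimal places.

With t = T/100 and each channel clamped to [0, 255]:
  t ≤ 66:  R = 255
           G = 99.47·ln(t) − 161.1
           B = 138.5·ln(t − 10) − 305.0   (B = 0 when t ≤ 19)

At 6031 K (t = 60.31):
  G = 99.47·ln 60.31 − 161.1 = 99.47·4.0995 − 161.1 = 246.677.
At 4271 K (t = 42.71):
  G = 99.47·ln 42.71 − 161.1 = 99.47·3.7544 − 161.1 = 212.353.
Gain = 212.353 / 246.677 = 0.8609 → 0.861.

0.861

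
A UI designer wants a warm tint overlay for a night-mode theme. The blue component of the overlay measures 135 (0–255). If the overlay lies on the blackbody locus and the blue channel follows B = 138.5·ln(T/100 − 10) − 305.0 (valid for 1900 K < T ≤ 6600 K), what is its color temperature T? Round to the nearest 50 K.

3400 K

ln(t − 10) = (135 + 305.0) / 138.5 = 3.1769.
t − 10 = e^3.1769 = 23.972, so t = 33.972.
T = 100·t = 3397 K → 3400 K to the nearest 50 K.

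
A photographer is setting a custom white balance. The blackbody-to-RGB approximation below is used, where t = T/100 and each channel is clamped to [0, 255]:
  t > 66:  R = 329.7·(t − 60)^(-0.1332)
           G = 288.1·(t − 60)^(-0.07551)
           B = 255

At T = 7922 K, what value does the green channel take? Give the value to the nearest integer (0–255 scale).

t = 7922/100 = 79.22; the t > 66 branch applies.
G = 288.1·(79.22 − 60)^(-0.07551) = 288.1·19.22^(-0.07551) = 288.1·0.79995 = 230.466.
Rounded: 230.

230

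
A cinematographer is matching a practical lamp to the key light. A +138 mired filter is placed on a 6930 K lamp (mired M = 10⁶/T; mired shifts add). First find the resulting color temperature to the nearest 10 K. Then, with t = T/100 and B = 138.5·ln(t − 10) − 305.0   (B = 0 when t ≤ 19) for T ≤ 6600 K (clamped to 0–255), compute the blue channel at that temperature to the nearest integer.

143

M_in = 10⁶/6930 = 144.30; M_out = 144.30 + (+138) = 282.30.
T_out = 10⁶/282.30 = 3542.3 K → 3540 K; t = 35.4.
B = 138.5·ln(35.4 − 10) − 305.0 = 138.5·ln 25.4 − 305.0 = 138.5·3.2347 − 305.0 = 143.013.
Rounded: 143.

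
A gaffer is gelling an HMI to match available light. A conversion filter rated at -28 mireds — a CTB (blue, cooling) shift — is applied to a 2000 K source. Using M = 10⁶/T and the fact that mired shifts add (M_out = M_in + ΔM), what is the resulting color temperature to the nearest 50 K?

2100 K

M_in = 10⁶/2000 = 500.00 mireds.
M_out = 500.00 + (-28) = 472.00 mireds.
T_out = 10⁶/472.00 = 2118.6 K → 2100 K.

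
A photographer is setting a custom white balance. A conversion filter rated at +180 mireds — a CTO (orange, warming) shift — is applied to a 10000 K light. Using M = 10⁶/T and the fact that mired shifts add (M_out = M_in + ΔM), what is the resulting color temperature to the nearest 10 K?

M_in = 10⁶/10000 = 100.00 mireds.
M_out = 100.00 + (+180) = 280.00 mireds.
T_out = 10⁶/280.00 = 3571.4 K → 3570 K.

3570 K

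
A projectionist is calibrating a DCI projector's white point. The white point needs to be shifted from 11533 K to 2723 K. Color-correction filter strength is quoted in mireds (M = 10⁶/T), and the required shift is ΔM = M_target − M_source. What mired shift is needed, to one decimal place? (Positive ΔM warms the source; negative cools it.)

+280.5 mireds

M_source = 10⁶/11533 = 86.708; M_target = 10⁶/2723 = 367.242.
ΔM = 367.242 − 86.708 = 280.534 → +280.5 mireds, a warming shift.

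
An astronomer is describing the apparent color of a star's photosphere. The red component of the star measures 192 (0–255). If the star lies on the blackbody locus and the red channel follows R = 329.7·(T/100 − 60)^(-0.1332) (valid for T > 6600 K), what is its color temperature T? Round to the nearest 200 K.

11800 K

(t − 60)^(-0.1332) = 192/329.7 = 0.58235.
t − 60 = 0.58235^(1/-0.1332) = 0.58235^(-7.508) = 57.929, so t = 117.929.
T = 100·t = 11793 K → 11800 K to the nearest 200 K.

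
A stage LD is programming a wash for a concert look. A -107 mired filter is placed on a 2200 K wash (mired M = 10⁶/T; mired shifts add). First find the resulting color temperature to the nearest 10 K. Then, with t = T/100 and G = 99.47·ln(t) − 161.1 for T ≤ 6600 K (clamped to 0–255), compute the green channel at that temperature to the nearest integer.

173

M_in = 10⁶/2200 = 454.55; M_out = 454.55 + (-107) = 347.55.
T_out = 10⁶/347.55 = 2877.3 K → 2880 K; t = 28.8.
G = 99.47·ln 28.8 − 161.1 = 99.47·3.3604 − 161.1 = 173.157.
Rounded: 173.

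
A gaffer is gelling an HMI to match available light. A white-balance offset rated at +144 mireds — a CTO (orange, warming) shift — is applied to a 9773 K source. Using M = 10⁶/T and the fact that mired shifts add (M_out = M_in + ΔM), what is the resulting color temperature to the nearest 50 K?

4050 K

M_in = 10⁶/9773 = 102.32 mireds.
M_out = 102.32 + (+144) = 246.32 mireds.
T_out = 10⁶/246.32 = 4059.7 K → 4050 K.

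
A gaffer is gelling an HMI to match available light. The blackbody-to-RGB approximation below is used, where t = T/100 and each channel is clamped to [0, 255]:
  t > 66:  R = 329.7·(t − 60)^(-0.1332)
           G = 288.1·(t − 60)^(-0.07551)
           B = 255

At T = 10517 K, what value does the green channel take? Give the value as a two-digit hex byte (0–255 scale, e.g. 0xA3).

0xD8

t = 10517/100 = 105.17; the t > 66 branch applies.
G = 288.1·(105.17 − 60)^(-0.07551) = 288.1·45.17^(-0.07551) = 288.1·0.74997 = 216.066.
Rounded: 216; in hex, 0xD8.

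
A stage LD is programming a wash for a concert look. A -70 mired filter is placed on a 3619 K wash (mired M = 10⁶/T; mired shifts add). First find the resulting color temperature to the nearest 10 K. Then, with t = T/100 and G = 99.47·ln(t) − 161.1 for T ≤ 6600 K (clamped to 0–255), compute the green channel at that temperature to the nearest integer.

M_in = 10⁶/3619 = 276.32; M_out = 276.32 + (-70) = 206.32.
T_out = 10⁶/206.32 = 4846.9 K → 4850 K; t = 48.5.
G = 99.47·ln 48.5 − 161.1 = 99.47·3.8816 − 161.1 = 224.999.
Rounded: 225.

225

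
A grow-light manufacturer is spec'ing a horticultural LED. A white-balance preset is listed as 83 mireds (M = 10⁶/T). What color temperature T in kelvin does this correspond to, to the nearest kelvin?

12048 K

T = 10⁶ / 83 = 12048.19 K → 12048 K.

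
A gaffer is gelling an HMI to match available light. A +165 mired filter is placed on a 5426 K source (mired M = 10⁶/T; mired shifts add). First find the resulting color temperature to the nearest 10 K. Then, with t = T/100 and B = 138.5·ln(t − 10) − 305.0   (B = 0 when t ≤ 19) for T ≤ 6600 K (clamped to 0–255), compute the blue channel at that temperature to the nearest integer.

M_in = 10⁶/5426 = 184.30; M_out = 184.30 + (+165) = 349.30.
T_out = 10⁶/349.30 = 2862.9 K → 2860 K; t = 28.6.
B = 138.5·ln(28.6 − 10) − 305.0 = 138.5·ln 18.6 − 305.0 = 138.5·2.9232 − 305.0 = 99.858.
Rounded: 100.

100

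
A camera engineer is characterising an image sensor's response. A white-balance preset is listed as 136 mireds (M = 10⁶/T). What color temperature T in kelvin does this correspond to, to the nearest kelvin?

T = 10⁶ / 136 = 7352.94 K → 7353 K.

7353 K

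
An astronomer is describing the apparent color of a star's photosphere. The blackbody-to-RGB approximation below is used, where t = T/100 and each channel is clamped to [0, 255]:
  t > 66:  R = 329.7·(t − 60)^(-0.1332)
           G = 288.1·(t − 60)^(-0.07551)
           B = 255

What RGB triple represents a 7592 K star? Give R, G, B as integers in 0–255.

R=228, G=234, B=255

t = 7592/100 = 75.92; the t > 66 branch applies.
R = 329.7·(75.92 − 60)^(-0.1332) = 329.7·15.92^(-0.1332) = 329.7·0.69167 = 228.045.
G = 288.1·(75.92 − 60)^(-0.07551) = 288.1·15.92^(-0.07551) = 288.1·0.81141 = 233.768.
B = 255 by definition for t > 66.
Rounded: (228, 234, 255).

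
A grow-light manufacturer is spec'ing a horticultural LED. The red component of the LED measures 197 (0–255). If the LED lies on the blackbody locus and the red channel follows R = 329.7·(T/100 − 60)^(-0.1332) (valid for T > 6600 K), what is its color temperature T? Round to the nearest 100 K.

(t − 60)^(-0.1332) = 197/329.7 = 0.59751.
t − 60 = 0.59751^(1/-0.1332) = 0.59751^(-7.508) = 47.761, so t = 107.761.
T = 100·t = 10776 K → 10800 K to the nearest 100 K.

10800 K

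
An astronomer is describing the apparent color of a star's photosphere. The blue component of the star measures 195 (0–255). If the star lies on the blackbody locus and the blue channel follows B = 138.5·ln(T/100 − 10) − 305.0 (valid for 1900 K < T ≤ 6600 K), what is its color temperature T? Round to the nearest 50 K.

ln(t − 10) = (195 + 305.0) / 138.5 = 3.6101.
t − 10 = e^3.6101 = 36.970, so t = 46.970.
T = 100·t = 4697 K → 4700 K to the nearest 50 K.

4700 K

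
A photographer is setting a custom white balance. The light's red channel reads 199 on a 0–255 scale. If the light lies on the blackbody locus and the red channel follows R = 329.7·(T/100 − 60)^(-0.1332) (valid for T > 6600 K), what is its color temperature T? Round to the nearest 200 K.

(t − 60)^(-0.1332) = 199/329.7 = 0.60358.
t − 60 = 0.60358^(1/-0.1332) = 0.60358^(-7.508) = 44.273, so t = 104.273.
T = 100·t = 10427 K → 10400 K to the nearest 200 K.

10400 K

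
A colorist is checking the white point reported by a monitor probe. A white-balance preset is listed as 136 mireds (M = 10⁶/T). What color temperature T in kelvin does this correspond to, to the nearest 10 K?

7350 K

T = 10⁶ / 136 = 7352.94 K → 7350 K.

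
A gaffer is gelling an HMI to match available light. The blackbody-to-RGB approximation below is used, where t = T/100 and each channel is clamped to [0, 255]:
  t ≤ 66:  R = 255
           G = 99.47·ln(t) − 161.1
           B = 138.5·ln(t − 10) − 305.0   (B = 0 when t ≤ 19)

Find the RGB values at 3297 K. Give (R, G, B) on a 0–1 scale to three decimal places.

(1.000, 0.732, 0.506)

t = 3297/100 = 32.97; the t ≤ 66 branch applies.
R = 255 by definition for t ≤ 66.
G = 99.47·ln 32.97 − 161.1 = 99.47·3.4956 − 161.1 = 186.607.
B = 138.5·ln(32.97 − 10) − 305.0 = 138.5·ln 22.97 − 305.0 = 138.5·3.1342 − 305.0 = 129.085.
Dividing each by 255: (1.0000, 0.7318, 0.5062) → (1.000, 0.732, 0.506).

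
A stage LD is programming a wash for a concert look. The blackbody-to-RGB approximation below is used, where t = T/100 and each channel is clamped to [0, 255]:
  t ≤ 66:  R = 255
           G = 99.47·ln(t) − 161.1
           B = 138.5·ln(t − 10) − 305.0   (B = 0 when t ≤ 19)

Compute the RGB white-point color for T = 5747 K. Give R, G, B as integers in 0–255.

t = 5747/100 = 57.47; the t ≤ 66 branch applies.
R = 255 by definition for t ≤ 66.
G = 99.47·ln 57.47 − 161.1 = 99.47·4.0513 − 161.1 = 241.879.
B = 138.5·ln(57.47 − 10) − 305.0 = 138.5·ln 47.47 − 305.0 = 138.5·3.8601 − 305.0 = 229.624.
Rounded: (255, 242, 230).

R=255, G=242, B=230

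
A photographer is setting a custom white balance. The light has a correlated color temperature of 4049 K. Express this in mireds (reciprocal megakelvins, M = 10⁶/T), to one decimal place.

M = 10⁶ / 4049 = 246.975 → 247.0 mireds.

247.0 mireds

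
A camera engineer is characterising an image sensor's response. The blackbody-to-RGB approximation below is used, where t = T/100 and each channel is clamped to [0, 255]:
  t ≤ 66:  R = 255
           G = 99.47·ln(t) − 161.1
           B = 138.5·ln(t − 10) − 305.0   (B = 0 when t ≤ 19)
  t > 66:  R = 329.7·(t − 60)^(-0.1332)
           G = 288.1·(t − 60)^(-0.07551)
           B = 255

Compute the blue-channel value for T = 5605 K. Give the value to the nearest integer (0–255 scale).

t = 5605/100 = 56.05; the t ≤ 66 branch applies.
B = 138.5·ln(56.05 − 10) − 305.0 = 138.5·ln 46.05 − 305.0 = 138.5·3.8297 − 305.0 = 225.417.
Rounded: 225.

225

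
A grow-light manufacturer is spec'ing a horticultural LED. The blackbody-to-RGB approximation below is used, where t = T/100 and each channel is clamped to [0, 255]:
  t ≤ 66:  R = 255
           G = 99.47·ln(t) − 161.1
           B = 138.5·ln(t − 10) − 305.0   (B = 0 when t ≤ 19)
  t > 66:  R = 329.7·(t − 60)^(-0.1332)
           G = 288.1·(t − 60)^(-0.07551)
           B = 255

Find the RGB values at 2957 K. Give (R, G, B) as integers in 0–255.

(255, 176, 107)

t = 2957/100 = 29.57; the t ≤ 66 branch applies.
R = 255 by definition for t ≤ 66.
G = 99.47·ln 29.57 − 161.1 = 99.47·3.3868 − 161.1 = 175.781.
B = 138.5·ln(29.57 − 10) − 305.0 = 138.5·ln 19.57 − 305.0 = 138.5·2.9740 − 305.0 = 106.899.
Rounded: (255, 176, 107).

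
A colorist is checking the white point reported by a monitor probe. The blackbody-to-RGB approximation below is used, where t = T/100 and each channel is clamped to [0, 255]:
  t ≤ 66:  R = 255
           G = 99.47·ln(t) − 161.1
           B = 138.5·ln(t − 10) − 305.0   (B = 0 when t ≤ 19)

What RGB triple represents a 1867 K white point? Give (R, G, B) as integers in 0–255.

t = 1867/100 = 18.67; the t ≤ 66 branch applies.
R = 255 by definition for t ≤ 66.
G = 99.47·ln 18.67 − 161.1 = 99.47·2.9269 − 161.1 = 130.041.
t = 18.67 ≤ 19, so B = 0.
Rounded: (255, 130, 0).

(255, 130, 0)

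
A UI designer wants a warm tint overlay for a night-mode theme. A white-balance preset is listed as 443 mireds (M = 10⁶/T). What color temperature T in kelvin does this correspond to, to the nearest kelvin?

T = 10⁶ / 443 = 2257.34 K → 2257 K.

2257 K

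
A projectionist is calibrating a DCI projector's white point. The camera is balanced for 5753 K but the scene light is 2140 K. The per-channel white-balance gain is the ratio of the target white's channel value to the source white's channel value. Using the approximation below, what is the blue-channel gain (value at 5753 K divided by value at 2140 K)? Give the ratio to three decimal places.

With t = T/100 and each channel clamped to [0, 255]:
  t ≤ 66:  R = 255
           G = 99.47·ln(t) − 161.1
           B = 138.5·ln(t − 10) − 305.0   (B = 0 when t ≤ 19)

At 2140 K (t = 21.4):
  B = 138.5·ln(21.4 − 10) − 305.0 = 138.5·ln 11.4 − 305.0 = 138.5·2.4336 − 305.0 = 32.055.
At 5753 K (t = 57.53):
  B = 138.5·ln(57.53 − 10) − 305.0 = 138.5·ln 47.53 − 305.0 = 138.5·3.8614 − 305.0 = 229.799.
Gain = 229.799 / 32.055 = 7.1688 → 7.169.

7.169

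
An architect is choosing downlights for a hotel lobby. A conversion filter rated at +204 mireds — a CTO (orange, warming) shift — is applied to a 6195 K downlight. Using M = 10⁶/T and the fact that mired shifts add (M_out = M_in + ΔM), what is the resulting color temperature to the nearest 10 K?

2740 K

M_in = 10⁶/6195 = 161.42 mireds.
M_out = 161.42 + (+204) = 365.42 mireds.
T_out = 10⁶/365.42 = 2736.6 K → 2740 K.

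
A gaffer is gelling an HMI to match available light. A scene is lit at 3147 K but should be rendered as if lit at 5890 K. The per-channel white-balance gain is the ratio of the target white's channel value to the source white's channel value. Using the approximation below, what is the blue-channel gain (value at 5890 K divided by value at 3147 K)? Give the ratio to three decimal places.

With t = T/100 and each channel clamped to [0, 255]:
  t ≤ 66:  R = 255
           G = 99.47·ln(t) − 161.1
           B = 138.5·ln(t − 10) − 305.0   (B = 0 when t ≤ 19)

1.952

At 3147 K (t = 31.47):
  B = 138.5·ln(31.47 − 10) − 305.0 = 138.5·ln 21.47 − 305.0 = 138.5·3.0667 − 305.0 = 119.732.
At 5890 K (t = 58.9):
  B = 138.5·ln(58.9 − 10) − 305.0 = 138.5·ln 48.9 − 305.0 = 138.5·3.8898 − 305.0 = 233.734.
Gain = 233.734 / 119.732 = 1.9521 → 1.952.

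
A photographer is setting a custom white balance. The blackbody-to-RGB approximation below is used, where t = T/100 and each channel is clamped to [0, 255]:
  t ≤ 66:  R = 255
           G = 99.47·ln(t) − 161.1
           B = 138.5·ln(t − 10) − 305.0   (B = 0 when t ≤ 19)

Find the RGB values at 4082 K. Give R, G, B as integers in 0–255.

t = 4082/100 = 40.82; the t ≤ 66 branch applies.
R = 255 by definition for t ≤ 66.
G = 99.47·ln 40.82 − 161.1 = 99.47·3.7092 − 161.1 = 207.851.
B = 138.5·ln(40.82 − 10) − 305.0 = 138.5·ln 30.82 − 305.0 = 138.5·3.4282 − 305.0 = 169.801.
Rounded: (255, 208, 170).

R=255, G=208, B=170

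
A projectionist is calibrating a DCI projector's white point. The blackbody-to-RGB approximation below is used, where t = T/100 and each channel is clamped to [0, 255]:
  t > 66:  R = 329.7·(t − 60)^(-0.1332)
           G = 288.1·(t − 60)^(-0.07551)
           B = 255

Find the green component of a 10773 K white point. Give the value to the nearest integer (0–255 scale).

t = 10773/100 = 107.73; the t > 66 branch applies.
G = 288.1·(107.73 − 60)^(-0.07551) = 288.1·47.73^(-0.07551) = 288.1·0.74685 = 215.168.
Rounded: 215.

215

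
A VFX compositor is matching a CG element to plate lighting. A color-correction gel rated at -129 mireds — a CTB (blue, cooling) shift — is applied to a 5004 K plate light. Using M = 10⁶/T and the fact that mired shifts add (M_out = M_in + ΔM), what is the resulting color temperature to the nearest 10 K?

M_in = 10⁶/5004 = 199.84 mireds.
M_out = 199.84 + (-129) = 70.84 mireds.
T_out = 10⁶/70.84 = 14116.3 K → 14120 K.

14120 K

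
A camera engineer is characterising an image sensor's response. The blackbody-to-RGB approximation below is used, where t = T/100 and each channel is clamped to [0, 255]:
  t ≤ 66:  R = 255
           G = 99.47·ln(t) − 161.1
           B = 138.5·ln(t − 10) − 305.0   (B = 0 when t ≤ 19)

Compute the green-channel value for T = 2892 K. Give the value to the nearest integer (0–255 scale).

t = 2892/100 = 28.92; the t ≤ 66 branch applies.
G = 99.47·ln 28.92 − 161.1 = 99.47·3.3645 − 161.1 = 173.570.
Rounded: 174.

174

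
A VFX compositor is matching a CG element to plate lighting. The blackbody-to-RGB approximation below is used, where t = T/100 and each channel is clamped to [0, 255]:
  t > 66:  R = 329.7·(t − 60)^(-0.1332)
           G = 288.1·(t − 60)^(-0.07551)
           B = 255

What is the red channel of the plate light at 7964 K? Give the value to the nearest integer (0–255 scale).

t = 7964/100 = 79.64; the t > 66 branch applies.
R = 329.7·(79.64 − 60)^(-0.1332) = 329.7·19.64^(-0.1332) = 329.7·0.67259 = 221.755.
Rounded: 222.

222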